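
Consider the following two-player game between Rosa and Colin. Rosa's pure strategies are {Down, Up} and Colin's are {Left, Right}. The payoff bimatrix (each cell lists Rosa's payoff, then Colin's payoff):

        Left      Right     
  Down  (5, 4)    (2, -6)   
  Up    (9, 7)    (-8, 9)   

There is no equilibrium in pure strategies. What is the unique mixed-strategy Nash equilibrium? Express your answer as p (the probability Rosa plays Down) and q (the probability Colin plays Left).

p = 1/6, q = 5/7

Set Colin's expected payoff from Left equal to that from Right:
  Colin's payoff from Left: p·4 + (1−p)·7 = -3p + 7
  Colin's payoff from Right: p·(-6) + (1−p)·9 = -15p + 9
  -3p + 7 = -15p + 9  ⇒  12p = 2  ⇒  p = 1/6.
For Rosa to be willing to mix, Rosa must be indifferent between Down and Up, which pins down Colin's mix.
  Rosa's payoff from Down: q·5 + (1−q)·2 = 3q + 2
  Rosa's payoff from Up: q·9 + (1−q)·(-8) = 17q - 8
  3q + 2 = 17q - 8  ⇒  -14q = -10  ⇒  q = 5/7.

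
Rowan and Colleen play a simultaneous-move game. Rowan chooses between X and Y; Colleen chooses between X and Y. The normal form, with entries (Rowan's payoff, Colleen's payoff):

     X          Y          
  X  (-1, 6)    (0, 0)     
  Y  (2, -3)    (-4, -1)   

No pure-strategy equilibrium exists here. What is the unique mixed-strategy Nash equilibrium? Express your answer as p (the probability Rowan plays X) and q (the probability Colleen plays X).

For Colleen to be willing to mix, Colleen must be indifferent between X and Y, which pins down Rowan's mix.
  Colleen's payoff from X: p·6 + (1−p)·(-3) = 9p - 3
  Colleen's payoff from Y: p·0 + (1−p)·(-1) = p - 1
  9p - 3 = p - 1  ⇒  8p = 2  ⇒  p = 1/4.
In a mixed equilibrium Rowan is indifferent between X and Y; this condition fixes q.
  Rowan's expected payoff from X: q·(-1) + (1−q)·0 = -q
  Rowan's expected payoff from Y: q·2 + (1−q)·(-4) = 6q - 4
  -q = 6q - 4  ⇒  -7q = -4  ⇒  q = 4/7.

p = 1/4, q = 4/7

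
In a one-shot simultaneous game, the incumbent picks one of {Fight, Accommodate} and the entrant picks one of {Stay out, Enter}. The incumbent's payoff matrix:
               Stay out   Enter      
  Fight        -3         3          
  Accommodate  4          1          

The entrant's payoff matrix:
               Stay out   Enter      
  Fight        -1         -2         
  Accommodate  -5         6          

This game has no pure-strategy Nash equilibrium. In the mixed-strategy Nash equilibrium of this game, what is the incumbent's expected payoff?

In a mixed equilibrium the incumbent is indifferent between Fight and Accommodate; this condition fixes q.
  the incumbent's payoff to Fight: q·(-3) + (1−q)·3 = -6q + 3
  the incumbent's payoff to Accommodate: q·4 + (1−q)·1 = 3q + 1
  -6q + 3 = 3q + 1  ⇒  -9q = -2  ⇒  q = 2/9.
At equilibrium the incumbent is indifferent across rows, so the incumbent's payoff equals the payoff from Fight: (2/9)·(-3) + (7/9)·3 = 5/3.

5/3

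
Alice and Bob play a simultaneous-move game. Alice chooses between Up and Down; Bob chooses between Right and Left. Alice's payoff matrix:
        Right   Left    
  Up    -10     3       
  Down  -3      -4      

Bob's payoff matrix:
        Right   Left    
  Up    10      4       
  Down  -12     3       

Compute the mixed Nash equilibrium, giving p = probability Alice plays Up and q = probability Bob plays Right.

p = 5/7, q = 1/2

In a mixed equilibrium Bob is indifferent between Right and Left; this condition fixes p.
  Bob's payoff from Right: p·10 + (1−p)·(-12) = 22p - 12
  Bob's payoff from Left: p·4 + (1−p)·3 = p + 3
  22p - 12 = p + 3  ⇒  21p = 15  ⇒  p = 5/7.
Alice's indifference between Up and Down determines Bob's mixing probability q:
  Alice's payoff to Up: q·(-10) + (1−q)·3 = -13q + 3
  Alice's payoff to Down: q·(-3) + (1−q)·(-4) = q - 4
  -13q + 3 = q - 4  ⇒  -14q = -7  ⇒  q = 1/2.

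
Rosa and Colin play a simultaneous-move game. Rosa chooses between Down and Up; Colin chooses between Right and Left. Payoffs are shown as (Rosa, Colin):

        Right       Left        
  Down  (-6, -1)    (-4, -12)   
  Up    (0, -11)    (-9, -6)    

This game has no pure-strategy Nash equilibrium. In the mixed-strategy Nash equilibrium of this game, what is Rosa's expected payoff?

-54/11

Colin's mix must leave Rosa indifferent between Down and Up.
  Rosa's payoff from Down: q·(-6) + (1−q)·(-4) = -2q - 4
  Rosa's payoff from Up: q·0 + (1−q)·(-9) = 9q - 9
  -2q - 4 = 9q - 9  ⇒  -11q = -5  ⇒  q = 5/11.
At equilibrium Rosa is indifferent across rows, so Rosa's payoff equals the payoff from Down: (5/11)·(-6) + (6/11)·(-4) = -54/11.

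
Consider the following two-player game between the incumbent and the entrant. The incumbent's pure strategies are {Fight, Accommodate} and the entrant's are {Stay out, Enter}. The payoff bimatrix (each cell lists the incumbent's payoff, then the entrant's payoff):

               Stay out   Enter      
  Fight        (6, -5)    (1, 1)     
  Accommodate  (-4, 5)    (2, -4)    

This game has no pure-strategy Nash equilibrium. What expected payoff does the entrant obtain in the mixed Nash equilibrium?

-1

The entrant's indifference between Stay out and Enter determines the incumbent's mixing probability p:
  the entrant's payoff from Stay out: p·(-5) + (1−p)·5 = -10p + 5
  the entrant's payoff from Enter: p·1 + (1−p)·(-4) = 5p - 4
  -10p + 5 = 5p - 4  ⇒  -15p = -9  ⇒  p = 3/5.
At equilibrium the entrant is indifferent across columns, so the entrant's payoff equals the payoff from Stay out: (3/5)·(-5) + (2/5)·5 = -1.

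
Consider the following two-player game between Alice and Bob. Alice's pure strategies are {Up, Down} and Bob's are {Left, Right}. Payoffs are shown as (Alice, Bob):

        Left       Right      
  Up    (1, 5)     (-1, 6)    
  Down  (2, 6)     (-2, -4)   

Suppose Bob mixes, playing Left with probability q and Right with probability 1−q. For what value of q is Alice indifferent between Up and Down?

Set Alice's expected payoff from Up equal to that from Down:
  Alice's payoff from Up: q·1 + (1−q)·(-1) = 2q - 1
  Alice's payoff from Down: q·2 + (1−q)·(-2) = 4q - 2
  2q - 1 = 4q - 2  ⇒  -2q = -1  ⇒  q = 1/2.

q = 1/2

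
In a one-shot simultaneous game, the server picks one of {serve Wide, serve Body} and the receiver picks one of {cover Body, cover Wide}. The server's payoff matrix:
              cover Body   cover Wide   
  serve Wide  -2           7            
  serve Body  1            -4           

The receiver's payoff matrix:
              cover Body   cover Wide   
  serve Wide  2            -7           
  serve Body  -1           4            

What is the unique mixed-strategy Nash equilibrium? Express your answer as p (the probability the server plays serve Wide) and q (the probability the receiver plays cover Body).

In a mixed equilibrium the receiver is indifferent between cover Body and cover Wide; this condition fixes p.
  the receiver's payoff to cover Body: p·2 + (1−p)·(-1) = 3p - 1
  the receiver's payoff to cover Wide: p·(-7) + (1−p)·4 = -11p + 4
  3p - 1 = -11p + 4  ⇒  14p = 5  ⇒  p = 5/14.
The server's indifference between serve Wide and serve Body determines the receiver's mixing probability q:
  the server's payoff from serve Wide: q·(-2) + (1−q)·7 = -9q + 7
  the server's payoff from serve Body: q·1 + (1−q)·(-4) = 5q - 4
  -9q + 7 = 5q - 4  ⇒  -14q = -11  ⇒  q = 11/14.

p = 5/14, q = 11/14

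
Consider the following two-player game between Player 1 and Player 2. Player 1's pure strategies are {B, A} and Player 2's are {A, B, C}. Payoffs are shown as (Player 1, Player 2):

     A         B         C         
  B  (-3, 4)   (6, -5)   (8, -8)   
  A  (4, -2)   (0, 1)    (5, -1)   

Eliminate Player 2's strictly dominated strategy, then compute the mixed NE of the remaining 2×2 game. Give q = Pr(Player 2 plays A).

Player 2's strategy C is strictly dominated by B: -5 > -8 and 1 > -1. Eliminate C.
Player 1's indifference between B and A determines Player 2's mixing probability q:
  Player 1's payoff from B: q·(-3) + (1−q)·6 = -9q + 6
  Player 1's payoff from A: q·4 + (1−q)·0 = 4q
  -9q + 6 = 4q  ⇒  -13q = -6  ⇒  q = 6/13.

q = 6/13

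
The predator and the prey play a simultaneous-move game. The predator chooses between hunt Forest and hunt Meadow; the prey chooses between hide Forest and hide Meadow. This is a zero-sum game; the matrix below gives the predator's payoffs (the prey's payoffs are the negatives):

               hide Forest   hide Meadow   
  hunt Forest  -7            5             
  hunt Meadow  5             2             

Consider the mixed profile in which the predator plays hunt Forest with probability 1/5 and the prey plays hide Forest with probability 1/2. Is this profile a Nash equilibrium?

Given the prey's mix q = 1/2, the predator's payoff from hunt Forest is -1 but from hunt Meadow is 7/2. The predator strictly prefers hunt Meadow, so the predator would not mix.
So the proposed profile is not a Nash equilibrium.

No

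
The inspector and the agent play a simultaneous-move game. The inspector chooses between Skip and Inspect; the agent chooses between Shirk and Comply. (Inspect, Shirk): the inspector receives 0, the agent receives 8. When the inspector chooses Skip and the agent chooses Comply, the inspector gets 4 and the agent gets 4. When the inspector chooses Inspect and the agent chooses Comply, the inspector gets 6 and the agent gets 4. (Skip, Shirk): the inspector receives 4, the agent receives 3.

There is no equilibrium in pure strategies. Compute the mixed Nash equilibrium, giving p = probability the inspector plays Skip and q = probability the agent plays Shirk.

p = 4/5, q = 1/3

The agent's indifference between Shirk and Comply determines the inspector's mixing probability p:
  the agent's expected payoff from Shirk: p·3 + (1−p)·8 = -5p + 8
  the agent's expected payoff from Comply: p·4 + (1−p)·4 = 4
  -5p + 8 = 4  ⇒  -5p = -4  ⇒  p = 4/5.
For the inspector to be willing to mix, the inspector must be indifferent between Skip and Inspect, which pins down the agent's mix.
  the inspector's payoff to Skip: q·4 + (1−q)·4 = 4
  the inspector's payoff to Inspect: q·0 + (1−q)·6 = -6q + 6
  4 = -6q + 6  ⇒  6q = 2  ⇒  q = 1/3.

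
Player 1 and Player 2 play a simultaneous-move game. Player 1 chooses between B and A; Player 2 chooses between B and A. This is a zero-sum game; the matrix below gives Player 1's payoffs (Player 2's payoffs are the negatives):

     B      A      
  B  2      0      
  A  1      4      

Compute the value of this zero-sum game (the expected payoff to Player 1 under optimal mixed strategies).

v = 8/5

For Player 1 to be willing to mix, Player 1 must be indifferent between B and A, which pins down Player 2's mix.
  Player 1's payoff to B: q·2 + (1−q)·0 = 2q
  Player 1's payoff to A: q·1 + (1−q)·4 = -3q + 4
  2q = -3q + 4  ⇒  5q = 4  ⇒  q = 4/5.
The value is Player 1's expected payoff against this mix (using B): (4/5)·2 + (1/5)·0 = 8/5.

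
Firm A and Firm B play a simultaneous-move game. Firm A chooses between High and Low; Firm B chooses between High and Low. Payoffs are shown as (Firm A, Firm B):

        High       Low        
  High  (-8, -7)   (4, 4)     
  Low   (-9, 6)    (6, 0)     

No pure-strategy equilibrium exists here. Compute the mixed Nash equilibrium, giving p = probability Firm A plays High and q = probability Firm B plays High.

For Firm B to be willing to mix, Firm B must be indifferent between High and Low, which pins down Firm A's mix.
  Firm B's payoff from High: p·(-7) + (1−p)·6 = -13p + 6
  Firm B's payoff from Low: p·4 + (1−p)·0 = 4p
  -13p + 6 = 4p  ⇒  -17p = -6  ⇒  p = 6/17.
For Firm A to be willing to mix, Firm A must be indifferent between High and Low, which pins down Firm B's mix.
  Firm A's payoff from High: q·(-8) + (1−q)·4 = -12q + 4
  Firm A's payoff from Low: q·(-9) + (1−q)·6 = -15q + 6
  -12q + 4 = -15q + 6  ⇒  3q = 2  ⇒  q = 2/3.

p = 6/17, q = 2/3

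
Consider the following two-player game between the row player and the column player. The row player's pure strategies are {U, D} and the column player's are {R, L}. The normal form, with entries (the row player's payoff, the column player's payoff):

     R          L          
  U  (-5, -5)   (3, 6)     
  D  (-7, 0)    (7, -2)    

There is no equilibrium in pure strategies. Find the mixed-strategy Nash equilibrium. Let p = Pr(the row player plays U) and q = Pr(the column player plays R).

p = 2/13, q = 2/3

For the column player to be willing to mix, the column player must be indifferent between R and L, which pins down the row player's mix.
  the column player's expected payoff from R: p·(-5) + (1−p)·0 = -5p
  the column player's expected payoff from L: p·6 + (1−p)·(-2) = 8p - 2
  -5p = 8p - 2  ⇒  -13p = -2  ⇒  p = 2/13.
Set the row player's expected payoff from U equal to that from D:
  the row player's payoff to U: q·(-5) + (1−q)·3 = -8q + 3
  the row player's payoff to D: q·(-7) + (1−q)·7 = -14q + 7
  -8q + 3 = -14q + 7  ⇒  6q = 4  ⇒  q = 2/3.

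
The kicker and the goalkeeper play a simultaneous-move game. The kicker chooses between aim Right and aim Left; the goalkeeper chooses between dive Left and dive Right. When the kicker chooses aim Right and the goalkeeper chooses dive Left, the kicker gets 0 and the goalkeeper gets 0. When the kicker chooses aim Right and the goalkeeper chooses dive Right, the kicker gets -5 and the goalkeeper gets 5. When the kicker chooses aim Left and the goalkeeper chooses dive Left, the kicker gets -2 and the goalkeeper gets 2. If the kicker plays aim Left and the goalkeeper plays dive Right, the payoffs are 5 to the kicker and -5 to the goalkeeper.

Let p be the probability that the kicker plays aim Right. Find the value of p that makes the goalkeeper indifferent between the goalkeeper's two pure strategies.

The kicker's mix must leave the goalkeeper indifferent between dive Left and dive Right.
  the goalkeeper's expected payoff from dive Left: p·0 + (1−p)·2 = -2p + 2
  the goalkeeper's expected payoff from dive Right: p·5 + (1−p)·(-5) = 10p - 5
  -2p + 2 = 10p - 5  ⇒  -12p = -7  ⇒  p = 7/12.

p = 7/12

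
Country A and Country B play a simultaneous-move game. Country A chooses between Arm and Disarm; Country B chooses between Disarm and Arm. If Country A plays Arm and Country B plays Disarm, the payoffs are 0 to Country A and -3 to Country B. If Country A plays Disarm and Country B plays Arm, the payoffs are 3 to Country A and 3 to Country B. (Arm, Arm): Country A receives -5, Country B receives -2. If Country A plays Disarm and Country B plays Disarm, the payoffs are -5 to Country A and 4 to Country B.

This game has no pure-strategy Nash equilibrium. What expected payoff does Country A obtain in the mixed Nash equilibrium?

-25/13

Set Country A's expected payoff from Arm equal to that from Disarm:
  Country A's payoff to Arm: q·0 + (1−q)·(-5) = 5q - 5
  Country A's payoff to Disarm: q·(-5) + (1−q)·3 = -8q + 3
  5q - 5 = -8q + 3  ⇒  13q = 8  ⇒  q = 8/13.
At equilibrium Country A is indifferent across rows, so Country A's payoff equals the payoff from Arm: (8/13)·0 + (5/13)·(-5) = -25/13.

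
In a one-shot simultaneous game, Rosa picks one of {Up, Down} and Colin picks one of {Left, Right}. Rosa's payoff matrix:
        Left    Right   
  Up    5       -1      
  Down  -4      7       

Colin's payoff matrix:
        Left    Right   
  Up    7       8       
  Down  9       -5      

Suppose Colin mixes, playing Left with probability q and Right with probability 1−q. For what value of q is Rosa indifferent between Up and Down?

q = 8/17

Set Rosa's expected payoff from Up equal to that from Down:
  Rosa's payoff from Up: q·5 + (1−q)·(-1) = 6q - 1
  Rosa's payoff from Down: q·(-4) + (1−q)·7 = -11q + 7
  6q - 1 = -11q + 7  ⇒  17q = 8  ⇒  q = 8/17.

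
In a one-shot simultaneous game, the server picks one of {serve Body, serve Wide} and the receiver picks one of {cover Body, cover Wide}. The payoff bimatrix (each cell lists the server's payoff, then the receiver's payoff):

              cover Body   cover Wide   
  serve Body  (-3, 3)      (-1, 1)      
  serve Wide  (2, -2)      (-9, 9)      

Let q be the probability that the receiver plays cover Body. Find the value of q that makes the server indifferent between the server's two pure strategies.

Set the server's expected payoff from serve Body equal to that from serve Wide:
  the server's payoff to serve Body: q·(-3) + (1−q)·(-1) = -2q - 1
  the server's payoff to serve Wide: q·2 + (1−q)·(-9) = 11q - 9
  -2q - 1 = 11q - 9  ⇒  -13q = -8  ⇒  q = 8/13.

q = 8/13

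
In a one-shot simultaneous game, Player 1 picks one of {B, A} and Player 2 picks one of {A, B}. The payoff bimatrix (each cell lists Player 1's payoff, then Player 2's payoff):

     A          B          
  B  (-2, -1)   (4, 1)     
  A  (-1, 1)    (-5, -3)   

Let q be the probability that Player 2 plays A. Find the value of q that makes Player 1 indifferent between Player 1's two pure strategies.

q = 9/10

For Player 1 to be willing to mix, Player 1 must be indifferent between B and A, which pins down Player 2's mix.
  Player 1's expected payoff from B: q·(-2) + (1−q)·4 = -6q + 4
  Player 1's expected payoff from A: q·(-1) + (1−q)·(-5) = 4q - 5
  -6q + 4 = 4q - 5  ⇒  -10q = -9  ⇒  q = 9/10.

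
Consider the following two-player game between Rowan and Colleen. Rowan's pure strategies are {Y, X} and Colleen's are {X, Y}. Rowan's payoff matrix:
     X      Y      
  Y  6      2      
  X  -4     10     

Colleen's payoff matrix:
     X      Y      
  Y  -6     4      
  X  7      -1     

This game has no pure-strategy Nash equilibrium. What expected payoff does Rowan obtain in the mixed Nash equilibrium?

In a mixed equilibrium Rowan is indifferent between Y and X; this condition fixes q.
  Rowan's expected payoff from Y: q·6 + (1−q)·2 = 4q + 2
  Rowan's expected payoff from X: q·(-4) + (1−q)·10 = -14q + 10
  4q + 2 = -14q + 10  ⇒  18q = 8  ⇒  q = 4/9.
At equilibrium Rowan is indifferent across rows, so Rowan's payoff equals the payoff from Y: (4/9)·6 + (5/9)·2 = 34/9.

34/9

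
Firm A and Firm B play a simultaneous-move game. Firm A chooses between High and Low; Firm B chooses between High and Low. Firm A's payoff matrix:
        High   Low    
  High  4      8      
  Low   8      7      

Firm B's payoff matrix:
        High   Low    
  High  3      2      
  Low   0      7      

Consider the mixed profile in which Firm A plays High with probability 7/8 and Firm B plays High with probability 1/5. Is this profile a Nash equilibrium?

Check Firm B's indifference given Firm A's mix p = 7/8:
  payoff from High = 21/8; payoff from Low = 21/8 — equal.
Check Firm A's indifference given Firm B's mix q = 1/5:
  payoff from High = 36/5; payoff from Low = 36/5 — equal.
Both players are indifferent, so neither can profitably deviate.

Yes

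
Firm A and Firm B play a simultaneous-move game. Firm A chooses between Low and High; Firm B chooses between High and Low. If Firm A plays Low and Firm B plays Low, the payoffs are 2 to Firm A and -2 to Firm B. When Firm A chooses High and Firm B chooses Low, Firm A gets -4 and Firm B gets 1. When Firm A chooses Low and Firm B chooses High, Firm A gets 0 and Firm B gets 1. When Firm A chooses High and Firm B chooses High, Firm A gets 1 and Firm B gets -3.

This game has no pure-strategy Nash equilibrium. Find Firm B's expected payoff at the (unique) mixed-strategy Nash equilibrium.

-5/7

In a mixed equilibrium Firm B is indifferent between High and Low; this condition fixes p.
  Firm B's payoff from High: p·1 + (1−p)·(-3) = 4p - 3
  Firm B's payoff from Low: p·(-2) + (1−p)·1 = -3p + 1
  4p - 3 = -3p + 1  ⇒  7p = 4  ⇒  p = 4/7.
At equilibrium Firm B is indifferent across columns, so Firm B's payoff equals the payoff from High: (4/7)·1 + (3/7)·(-3) = -5/7.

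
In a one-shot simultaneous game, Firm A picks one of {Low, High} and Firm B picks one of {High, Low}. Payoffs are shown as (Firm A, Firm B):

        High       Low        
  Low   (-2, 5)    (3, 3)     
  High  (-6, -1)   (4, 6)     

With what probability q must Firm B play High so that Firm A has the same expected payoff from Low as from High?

q = 1/5

Firm B's mix must leave Firm A indifferent between Low and High.
  Firm A's payoff to Low: q·(-2) + (1−q)·3 = -5q + 3
  Firm A's payoff to High: q·(-6) + (1−q)·4 = -10q + 4
  -5q + 3 = -10q + 4  ⇒  5q = 1  ⇒  q = 1/5.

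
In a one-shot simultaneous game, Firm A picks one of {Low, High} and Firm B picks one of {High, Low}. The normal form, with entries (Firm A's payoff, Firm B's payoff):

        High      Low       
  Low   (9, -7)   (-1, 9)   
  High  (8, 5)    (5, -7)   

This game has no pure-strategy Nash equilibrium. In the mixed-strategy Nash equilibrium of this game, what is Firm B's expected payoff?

-1/7

Firm B's indifference between High and Low determines Firm A's mixing probability p:
  Firm B's expected payoff from High: p·(-7) + (1−p)·5 = -12p + 5
  Firm B's expected payoff from Low: p·9 + (1−p)·(-7) = 16p - 7
  -12p + 5 = 16p - 7  ⇒  -28p = -12  ⇒  p = 3/7.
At equilibrium Firm B is indifferent across columns, so Firm B's payoff equals the payoff from High: (3/7)·(-7) + (4/7)·5 = -1/7.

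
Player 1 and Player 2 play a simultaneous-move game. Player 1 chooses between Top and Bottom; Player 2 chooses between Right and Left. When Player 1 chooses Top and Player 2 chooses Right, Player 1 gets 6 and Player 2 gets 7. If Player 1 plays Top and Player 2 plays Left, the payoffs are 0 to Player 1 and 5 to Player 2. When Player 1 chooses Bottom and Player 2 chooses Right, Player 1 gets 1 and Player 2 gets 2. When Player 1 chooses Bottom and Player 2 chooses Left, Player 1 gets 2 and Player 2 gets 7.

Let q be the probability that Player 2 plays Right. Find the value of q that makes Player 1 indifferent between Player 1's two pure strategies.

q = 2/7

Set Player 1's expected payoff from Top equal to that from Bottom:
  Player 1's payoff from Top: q·6 + (1−q)·0 = 6q
  Player 1's payoff from Bottom: q·1 + (1−q)·2 = -q + 2
  6q = -q + 2  ⇒  7q = 2  ⇒  q = 2/7.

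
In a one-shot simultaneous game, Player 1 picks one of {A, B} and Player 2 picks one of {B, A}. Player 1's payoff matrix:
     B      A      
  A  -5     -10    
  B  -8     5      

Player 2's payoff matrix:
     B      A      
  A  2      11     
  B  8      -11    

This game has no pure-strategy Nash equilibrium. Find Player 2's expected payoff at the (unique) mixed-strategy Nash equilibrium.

55/14

Player 2's indifference between B and A determines Player 1's mixing probability p:
  Player 2's expected payoff from B: p·2 + (1−p)·8 = -6p + 8
  Player 2's expected payoff from A: p·11 + (1−p)·(-11) = 22p - 11
  -6p + 8 = 22p - 11  ⇒  -28p = -19  ⇒  p = 19/28.
At equilibrium Player 2 is indifferent across columns, so Player 2's payoff equals the payoff from B: (19/28)·2 + (9/28)·8 = 55/14.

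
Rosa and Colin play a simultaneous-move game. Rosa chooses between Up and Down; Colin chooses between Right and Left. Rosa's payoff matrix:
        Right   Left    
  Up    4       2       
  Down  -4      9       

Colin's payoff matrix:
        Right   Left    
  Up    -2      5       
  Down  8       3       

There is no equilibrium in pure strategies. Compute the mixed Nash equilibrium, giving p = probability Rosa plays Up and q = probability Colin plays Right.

p = 5/12, q = 7/15

In a mixed equilibrium Colin is indifferent between Right and Left; this condition fixes p.
  Colin's payoff to Right: p·(-2) + (1−p)·8 = -10p + 8
  Colin's payoff to Left: p·5 + (1−p)·3 = 2p + 3
  -10p + 8 = 2p + 3  ⇒  -12p = -5  ⇒  p = 5/12.
Colin's mix must leave Rosa indifferent between Up and Down.
  Rosa's expected payoff from Up: q·4 + (1−q)·2 = 2q + 2
  Rosa's expected payoff from Down: q·(-4) + (1−q)·9 = -13q + 9
  2q + 2 = -13q + 9  ⇒  15q = 7  ⇒  q = 7/15.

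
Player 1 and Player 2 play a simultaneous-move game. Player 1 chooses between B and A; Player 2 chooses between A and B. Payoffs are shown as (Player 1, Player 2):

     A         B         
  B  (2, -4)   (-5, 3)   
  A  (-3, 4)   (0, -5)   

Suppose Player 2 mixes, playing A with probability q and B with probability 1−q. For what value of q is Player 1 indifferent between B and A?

q = 1/2

In a mixed equilibrium Player 1 is indifferent between B and A; this condition fixes q.
  Player 1's payoff to B: q·2 + (1−q)·(-5) = 7q - 5
  Player 1's payoff to A: q·(-3) + (1−q)·0 = -3q
  7q - 5 = -3q  ⇒  10q = 5  ⇒  q = 1/2.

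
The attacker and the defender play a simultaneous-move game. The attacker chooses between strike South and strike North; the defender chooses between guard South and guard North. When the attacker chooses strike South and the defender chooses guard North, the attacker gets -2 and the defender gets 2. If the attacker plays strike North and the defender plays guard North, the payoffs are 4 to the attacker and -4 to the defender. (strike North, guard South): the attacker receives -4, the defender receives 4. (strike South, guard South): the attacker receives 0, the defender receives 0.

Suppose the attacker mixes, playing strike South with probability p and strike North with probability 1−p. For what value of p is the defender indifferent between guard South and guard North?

p = 4/5

In a mixed equilibrium the defender is indifferent between guard South and guard North; this condition fixes p.
  the defender's expected payoff from guard South: p·0 + (1−p)·4 = -4p + 4
  the defender's expected payoff from guard North: p·2 + (1−p)·(-4) = 6p - 4
  -4p + 4 = 6p - 4  ⇒  -10p = -8  ⇒  p = 4/5.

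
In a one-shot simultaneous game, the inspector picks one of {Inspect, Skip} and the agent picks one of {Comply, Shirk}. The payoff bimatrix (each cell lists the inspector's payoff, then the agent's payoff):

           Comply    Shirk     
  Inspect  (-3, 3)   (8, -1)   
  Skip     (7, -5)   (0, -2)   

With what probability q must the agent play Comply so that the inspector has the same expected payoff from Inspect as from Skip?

q = 4/9

The inspector's indifference between Inspect and Skip determines the agent's mixing probability q:
  the inspector's payoff to Inspect: q·(-3) + (1−q)·8 = -11q + 8
  the inspector's payoff to Skip: q·7 + (1−q)·0 = 7q
  -11q + 8 = 7q  ⇒  -18q = -8  ⇒  q = 4/9.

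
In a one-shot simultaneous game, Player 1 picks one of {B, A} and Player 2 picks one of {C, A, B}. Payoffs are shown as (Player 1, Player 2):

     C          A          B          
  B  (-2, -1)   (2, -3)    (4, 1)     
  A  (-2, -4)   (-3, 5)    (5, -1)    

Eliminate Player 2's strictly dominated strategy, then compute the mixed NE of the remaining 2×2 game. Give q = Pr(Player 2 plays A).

Player 2's strategy C is strictly dominated by B: 1 > -1 and -1 > -4. Eliminate C.
For Player 1 to be willing to mix, Player 1 must be indifferent between B and A, which pins down Player 2's mix.
  Player 1's expected payoff from B: q·2 + (1−q)·4 = -2q + 4
  Player 1's expected payoff from A: q·(-3) + (1−q)·5 = -8q + 5
  -2q + 4 = -8q + 5  ⇒  6q = 1  ⇒  q = 1/6.

q = 1/6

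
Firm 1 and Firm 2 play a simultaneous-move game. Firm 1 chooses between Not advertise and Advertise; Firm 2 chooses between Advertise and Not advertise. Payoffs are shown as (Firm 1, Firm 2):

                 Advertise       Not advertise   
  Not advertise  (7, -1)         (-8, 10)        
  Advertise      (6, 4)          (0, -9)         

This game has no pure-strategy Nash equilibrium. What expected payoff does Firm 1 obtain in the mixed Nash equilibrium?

Firm 1's indifference between Not advertise and Advertise determines Firm 2's mixing probability q:
  Firm 1's payoff from Not advertise: q·7 + (1−q)·(-8) = 15q - 8
  Firm 1's payoff from Advertise: q·6 + (1−q)·0 = 6q
  15q - 8 = 6q  ⇒  9q = 8  ⇒  q = 8/9.
At equilibrium Firm 1 is indifferent across rows, so Firm 1's payoff equals the payoff from Not advertise: (8/9)·7 + (1/9)·(-8) = 16/3.

16/3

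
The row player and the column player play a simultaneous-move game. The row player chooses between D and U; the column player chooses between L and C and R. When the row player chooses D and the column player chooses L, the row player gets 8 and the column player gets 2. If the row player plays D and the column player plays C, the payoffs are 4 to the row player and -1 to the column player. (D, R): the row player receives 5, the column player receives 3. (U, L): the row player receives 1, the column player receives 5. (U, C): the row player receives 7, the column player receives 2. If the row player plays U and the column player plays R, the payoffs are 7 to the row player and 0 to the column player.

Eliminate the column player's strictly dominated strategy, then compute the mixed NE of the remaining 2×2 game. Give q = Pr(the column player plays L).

q = 2/9

The column player's strategy C is strictly dominated by L: 2 > -1 and 5 > 2. Eliminate C.
In a mixed equilibrium the row player is indifferent between D and U; this condition fixes q.
  the row player's payoff to D: q·8 + (1−q)·5 = 3q + 5
  the row player's payoff to U: q·1 + (1−q)·7 = -6q + 7
  3q + 5 = -6q + 7  ⇒  9q = 2  ⇒  q = 2/9.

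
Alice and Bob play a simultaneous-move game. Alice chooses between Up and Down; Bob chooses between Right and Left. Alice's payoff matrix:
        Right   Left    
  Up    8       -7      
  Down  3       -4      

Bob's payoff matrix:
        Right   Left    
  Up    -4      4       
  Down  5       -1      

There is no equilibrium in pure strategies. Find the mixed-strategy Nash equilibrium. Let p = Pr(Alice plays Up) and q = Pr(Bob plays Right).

For Bob to be willing to mix, Bob must be indifferent between Right and Left, which pins down Alice's mix.
  Bob's payoff to Right: p·(-4) + (1−p)·5 = -9p + 5
  Bob's payoff to Left: p·4 + (1−p)·(-1) = 5p - 1
  -9p + 5 = 5p - 1  ⇒  -14p = -6  ⇒  p = 3/7.
For Alice to be willing to mix, Alice must be indifferent between Up and Down, which pins down Bob's mix.
  Alice's expected payoff from Up: q·8 + (1−q)·(-7) = 15q - 7
  Alice's expected payoff from Down: q·3 + (1−q)·(-4) = 7q - 4
  15q - 7 = 7q - 4  ⇒  8q = 3  ⇒  q = 3/8.

p = 3/7, q = 3/8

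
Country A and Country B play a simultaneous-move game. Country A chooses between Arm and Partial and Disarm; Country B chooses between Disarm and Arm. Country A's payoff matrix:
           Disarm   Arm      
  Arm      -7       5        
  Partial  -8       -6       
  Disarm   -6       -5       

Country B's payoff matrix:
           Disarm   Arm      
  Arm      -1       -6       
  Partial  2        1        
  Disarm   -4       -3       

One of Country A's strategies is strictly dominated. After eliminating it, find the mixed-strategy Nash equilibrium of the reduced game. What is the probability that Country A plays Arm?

Country A's strategy Partial is strictly dominated by Disarm: -6 > -8 and -5 > -6. Eliminate Partial.
For Country B to be willing to mix, Country B must be indifferent between Disarm and Arm, which pins down Country A's mix.
  Country B's payoff to Disarm: p·(-1) + (1−p)·(-4) = 3p - 4
  Country B's payoff to Arm: p·(-6) + (1−p)·(-3) = -3p - 3
  3p - 4 = -3p - 3  ⇒  6p = 1  ⇒  p = 1/6.

p = 1/6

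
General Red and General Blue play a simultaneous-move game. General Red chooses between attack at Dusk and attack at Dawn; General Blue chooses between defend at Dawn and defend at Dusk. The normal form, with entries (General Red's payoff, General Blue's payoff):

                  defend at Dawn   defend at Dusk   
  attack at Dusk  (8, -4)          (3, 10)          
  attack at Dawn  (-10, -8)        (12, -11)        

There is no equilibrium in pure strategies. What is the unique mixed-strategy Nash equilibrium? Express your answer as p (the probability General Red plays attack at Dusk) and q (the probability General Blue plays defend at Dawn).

General Red's mix must leave General Blue indifferent between defend at Dawn and defend at Dusk.
  General Blue's payoff from defend at Dawn: p·(-4) + (1−p)·(-8) = 4p - 8
  General Blue's payoff from defend at Dusk: p·10 + (1−p)·(-11) = 21p - 11
  4p - 8 = 21p - 11  ⇒  -17p = -3  ⇒  p = 3/17.
In a mixed equilibrium General Red is indifferent between attack at Dusk and attack at Dawn; this condition fixes q.
  General Red's payoff from attack at Dusk: q·8 + (1−q)·3 = 5q + 3
  General Red's payoff from attack at Dawn: q·(-10) + (1−q)·12 = -22q + 12
  5q + 3 = -22q + 12  ⇒  27q = 9  ⇒  q = 1/3.

p = 3/17, q = 1/3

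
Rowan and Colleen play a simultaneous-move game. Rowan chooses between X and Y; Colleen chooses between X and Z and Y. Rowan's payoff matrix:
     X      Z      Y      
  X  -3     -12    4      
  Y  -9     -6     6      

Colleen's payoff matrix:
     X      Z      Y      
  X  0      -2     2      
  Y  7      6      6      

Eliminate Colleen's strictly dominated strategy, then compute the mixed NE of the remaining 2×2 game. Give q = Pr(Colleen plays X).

Colleen's strategy Z is strictly dominated by X: 0 > -2 and 7 > 6. Eliminate Z.
In a mixed equilibrium Rowan is indifferent between X and Y; this condition fixes q.
  Rowan's payoff to X: q·(-3) + (1−q)·4 = -7q + 4
  Rowan's payoff to Y: q·(-9) + (1−q)·6 = -15q + 6
  -7q + 4 = -15q + 6  ⇒  8q = 2  ⇒  q = 1/4.

q = 1/4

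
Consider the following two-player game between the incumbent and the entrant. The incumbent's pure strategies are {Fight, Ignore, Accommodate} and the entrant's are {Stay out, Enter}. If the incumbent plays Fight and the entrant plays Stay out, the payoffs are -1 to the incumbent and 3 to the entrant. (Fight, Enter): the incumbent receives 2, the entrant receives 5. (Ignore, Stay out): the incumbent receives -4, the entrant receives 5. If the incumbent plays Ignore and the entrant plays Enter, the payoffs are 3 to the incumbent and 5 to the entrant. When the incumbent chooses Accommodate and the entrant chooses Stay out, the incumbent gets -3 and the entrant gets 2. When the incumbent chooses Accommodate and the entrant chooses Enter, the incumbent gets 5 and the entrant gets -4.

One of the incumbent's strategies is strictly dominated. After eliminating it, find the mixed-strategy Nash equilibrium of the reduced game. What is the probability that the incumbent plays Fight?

p = 3/4

The incumbent's strategy Ignore is strictly dominated by Accommodate: -3 > -4 and 5 > 3. Eliminate Ignore.
Set the entrant's expected payoff from Stay out equal to that from Enter:
  the entrant's expected payoff from Stay out: p·3 + (1−p)·2 = p + 2
  the entrant's expected payoff from Enter: p·5 + (1−p)·(-4) = 9p - 4
  p + 2 = 9p - 4  ⇒  -8p = -6  ⇒  p = 3/4.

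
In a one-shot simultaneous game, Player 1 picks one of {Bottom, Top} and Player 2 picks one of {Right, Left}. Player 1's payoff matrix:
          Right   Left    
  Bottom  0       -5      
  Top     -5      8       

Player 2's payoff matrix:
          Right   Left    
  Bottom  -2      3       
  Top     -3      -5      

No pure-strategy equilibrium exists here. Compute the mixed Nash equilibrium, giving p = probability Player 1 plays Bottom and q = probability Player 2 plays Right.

p = 2/7, q = 13/18

In a mixed equilibrium Player 2 is indifferent between Right and Left; this condition fixes p.
  Player 2's payoff from Right: p·(-2) + (1−p)·(-3) = p - 3
  Player 2's payoff from Left: p·3 + (1−p)·(-5) = 8p - 5
  p - 3 = 8p - 5  ⇒  -7p = -2  ⇒  p = 2/7.
For Player 1 to be willing to mix, Player 1 must be indifferent between Bottom and Top, which pins down Player 2's mix.
  Player 1's payoff from Bottom: q·0 + (1−q)·(-5) = 5q - 5
  Player 1's payoff from Top: q·(-5) + (1−q)·8 = -13q + 8
  5q - 5 = -13q + 8  ⇒  18q = 13  ⇒  q = 13/18.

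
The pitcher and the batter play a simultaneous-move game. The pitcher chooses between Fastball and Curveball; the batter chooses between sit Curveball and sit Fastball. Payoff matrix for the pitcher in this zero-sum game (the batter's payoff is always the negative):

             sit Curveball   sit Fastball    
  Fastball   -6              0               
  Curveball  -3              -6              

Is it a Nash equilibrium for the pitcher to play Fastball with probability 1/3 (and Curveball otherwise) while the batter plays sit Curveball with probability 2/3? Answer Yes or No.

Check the batter's indifference given the pitcher's mix p = 1/3:
  payoff from sit Curveball = 4; payoff from sit Fastball = 4 — equal.
Check the pitcher's indifference given the batter's mix q = 2/3:
  payoff from Fastball = -4; payoff from Curveball = -4 — equal.
Both players are indifferent, so neither can profitably deviate.

Yes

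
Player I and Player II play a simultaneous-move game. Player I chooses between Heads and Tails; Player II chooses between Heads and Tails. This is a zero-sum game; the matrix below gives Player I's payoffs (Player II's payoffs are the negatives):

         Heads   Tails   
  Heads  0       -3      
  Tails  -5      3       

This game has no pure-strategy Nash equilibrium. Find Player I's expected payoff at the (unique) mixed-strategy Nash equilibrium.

In a mixed equilibrium Player I is indifferent between Heads and Tails; this condition fixes q.
  Player I's expected payoff from Heads: q·0 + (1−q)·(-3) = 3q - 3
  Player I's expected payoff from Tails: q·(-5) + (1−q)·3 = -8q + 3
  3q - 3 = -8q + 3  ⇒  11q = 6  ⇒  q = 6/11.
At equilibrium Player I is indifferent across rows, so Player I's payoff equals the payoff from Heads: (6/11)·0 + (5/11)·(-3) = -15/11.

-15/11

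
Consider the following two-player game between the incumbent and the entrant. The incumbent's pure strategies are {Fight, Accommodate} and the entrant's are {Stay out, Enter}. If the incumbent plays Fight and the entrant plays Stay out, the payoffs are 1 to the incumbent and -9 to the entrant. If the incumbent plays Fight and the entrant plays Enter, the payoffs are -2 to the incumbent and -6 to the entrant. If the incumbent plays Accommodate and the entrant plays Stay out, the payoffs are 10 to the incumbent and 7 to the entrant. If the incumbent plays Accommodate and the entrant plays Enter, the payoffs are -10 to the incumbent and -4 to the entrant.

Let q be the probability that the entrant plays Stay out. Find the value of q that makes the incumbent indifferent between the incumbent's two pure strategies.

Set the incumbent's expected payoff from Fight equal to that from Accommodate:
  the incumbent's payoff to Fight: q·1 + (1−q)·(-2) = 3q - 2
  the incumbent's payoff to Accommodate: q·10 + (1−q)·(-10) = 20q - 10
  3q - 2 = 20q - 10  ⇒  -17q = -8  ⇒  q = 8/17.

q = 8/17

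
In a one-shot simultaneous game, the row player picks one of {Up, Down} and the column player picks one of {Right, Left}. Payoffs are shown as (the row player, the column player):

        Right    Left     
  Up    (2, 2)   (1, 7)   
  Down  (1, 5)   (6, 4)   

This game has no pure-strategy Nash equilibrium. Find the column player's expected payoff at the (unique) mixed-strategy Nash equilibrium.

In a mixed equilibrium the column player is indifferent between Right and Left; this condition fixes p.
  the column player's expected payoff from Right: p·2 + (1−p)·5 = -3p + 5
  the column player's expected payoff from Left: p·7 + (1−p)·4 = 3p + 4
  -3p + 5 = 3p + 4  ⇒  -6p = -1  ⇒  p = 1/6.
At equilibrium the column player is indifferent across columns, so the column player's payoff equals the payoff from Right: (1/6)·2 + (5/6)·5 = 9/2.

9/2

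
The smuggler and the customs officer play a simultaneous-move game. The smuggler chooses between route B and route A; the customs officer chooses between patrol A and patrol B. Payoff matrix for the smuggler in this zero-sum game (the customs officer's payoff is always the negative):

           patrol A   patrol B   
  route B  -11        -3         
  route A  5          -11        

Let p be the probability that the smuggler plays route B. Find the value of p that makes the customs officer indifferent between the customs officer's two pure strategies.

p = 2/3

In a mixed equilibrium the customs officer is indifferent between patrol A and patrol B; this condition fixes p.
  the customs officer's payoff to patrol A: p·11 + (1−p)·(-5) = 16p - 5
  the customs officer's payoff to patrol B: p·3 + (1−p)·11 = -8p + 11
  16p - 5 = -8p + 11  ⇒  24p = 16  ⇒  p = 2/3.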